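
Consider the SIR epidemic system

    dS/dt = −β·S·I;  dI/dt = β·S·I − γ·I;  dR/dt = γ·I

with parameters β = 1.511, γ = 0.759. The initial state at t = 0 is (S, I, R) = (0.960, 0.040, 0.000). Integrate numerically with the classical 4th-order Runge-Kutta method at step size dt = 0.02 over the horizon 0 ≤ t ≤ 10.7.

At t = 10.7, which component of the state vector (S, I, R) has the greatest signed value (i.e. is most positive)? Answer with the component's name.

t=0.000: state=(0.960, 0.040, 0.000)
step 1 (dt=0.02): k1=(-0.058, 0.028, 0.030), k2=(-0.058, 0.028, 0.031), k3=(-0.058, 0.028, 0.031), k4=(-0.059, 0.028, 0.031); state += dt/6·(k1+2k2+2k3+k4)
t=0.020: state=(0.959, 0.041, 0.001)
t=0.040: state=(0.958, 0.041, 0.001)
t=0.060: state=(0.956, 0.042, 0.002)
continuing one RK4 step at a time; state shown every 25 steps (Δt=0.5):
t=0.500: state=(0.926, 0.056, 0.018)
t=1.000: state=(0.881, 0.076, 0.043)
t=1.500: state=(0.825, 0.099, 0.076)
t=2.000: state=(0.759, 0.123, 0.118)
t=2.500: state=(0.686, 0.145, 0.169)
t=3.000: state=(0.610, 0.162, 0.228)
t=3.500: state=(0.538, 0.171, 0.291)
t=4.000: state=(0.472, 0.171, 0.356)
t=4.500: state=(0.416, 0.164, 0.420)
t=5.000: state=(0.369, 0.151, 0.480)
t=5.500: state=(0.331, 0.134, 0.534)
t=6.000: state=(0.301, 0.117, 0.582)
t=6.500: state=(0.278, 0.099, 0.623)
t=7.000: state=(0.259, 0.083, 0.657)
t=7.500: state=(0.245, 0.069, 0.686)
t=8.000: state=(0.234, 0.056, 0.710)
t=8.500: state=(0.225, 0.046, 0.729)
t=9.000: state=(0.218, 0.037, 0.745)
t=9.500: state=(0.212, 0.030, 0.758)
t=10.000: state=(0.208, 0.024, 0.768)
t=10.500: state=(0.205, 0.019, 0.776)
t=10.700: state=(0.204, 0.018, 0.779)
compare at T: S=0.204, I=0.018, R=0.779

largest component: R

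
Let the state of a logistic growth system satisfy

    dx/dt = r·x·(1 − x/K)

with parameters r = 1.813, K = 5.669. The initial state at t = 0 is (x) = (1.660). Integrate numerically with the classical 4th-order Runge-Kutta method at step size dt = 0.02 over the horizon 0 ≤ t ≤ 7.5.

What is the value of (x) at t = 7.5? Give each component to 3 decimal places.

(x) = (5.669)

t=0.000: state=(1.660)
step 1 (dt=0.02): k1=(2.128), k2=(2.144), k3=(2.144), k4=(2.160); state += dt/6·(k1+2k2+2k3+k4)
t=0.020: state=(1.703)
t=0.040: state=(1.746)
t=0.060: state=(1.791)
continuing one RK4 step at a time; state shown every 25 steps (Δt=0.5):
t=0.500: state=(2.870)
t=1.000: state=(4.067)
t=1.500: state=(4.891)
t=2.000: state=(5.327)
t=2.500: state=(5.525)
t=3.000: state=(5.610)
t=3.500: state=(5.645)
t=4.000: state=(5.659)
t=4.500: state=(5.665)
t=5.000: state=(5.667)
t=5.500: state=(5.668)
t=6.000: state=(5.669)
t=6.500: state=(5.669)
t=7.000: state=(5.669)
t=7.500: state=(5.669)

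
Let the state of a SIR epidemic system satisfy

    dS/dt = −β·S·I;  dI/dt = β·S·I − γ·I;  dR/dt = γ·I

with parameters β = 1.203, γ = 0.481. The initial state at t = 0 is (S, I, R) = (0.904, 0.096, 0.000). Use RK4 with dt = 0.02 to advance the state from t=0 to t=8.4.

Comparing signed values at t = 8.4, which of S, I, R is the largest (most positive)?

t=0.000: state=(0.904, 0.096, 0.000)
step 1 (dt=0.02): k1=(-0.104, 0.058, 0.046), k2=(-0.105, 0.058, 0.046), k3=(-0.105, 0.058, 0.046), k4=(-0.105, 0.059, 0.047); state += dt/6·(k1+2k2+2k3+k4)
t=0.020: state=(0.902, 0.097, 0.001)
t=0.040: state=(0.900, 0.098, 0.002)
t=0.060: state=(0.898, 0.100, 0.003)
continuing one RK4 step at a time; state shown every 25 steps (Δt=0.5):
t=0.500: state=(0.845, 0.128, 0.027)
t=1.000: state=(0.775, 0.164, 0.062)
t=1.500: state=(0.694, 0.200, 0.106)
t=2.000: state=(0.609, 0.233, 0.158)
t=2.500: state=(0.525, 0.258, 0.217)
t=3.000: state=(0.448, 0.271, 0.281)
t=3.500: state=(0.380, 0.273, 0.347)
t=4.000: state=(0.323, 0.265, 0.412)
t=4.500: state=(0.276, 0.250, 0.474)
t=5.000: state=(0.239, 0.229, 0.531)
t=5.500: state=(0.210, 0.206, 0.584)
t=6.000: state=(0.187, 0.183, 0.631)
t=6.500: state=(0.168, 0.160, 0.672)
t=7.000: state=(0.154, 0.138, 0.708)
t=7.500: state=(0.143, 0.119, 0.738)
t=8.000: state=(0.133, 0.102, 0.765)
t=8.400: state=(0.127, 0.089, 0.783)
compare at T: S=0.127, I=0.089, R=0.783

largest component: R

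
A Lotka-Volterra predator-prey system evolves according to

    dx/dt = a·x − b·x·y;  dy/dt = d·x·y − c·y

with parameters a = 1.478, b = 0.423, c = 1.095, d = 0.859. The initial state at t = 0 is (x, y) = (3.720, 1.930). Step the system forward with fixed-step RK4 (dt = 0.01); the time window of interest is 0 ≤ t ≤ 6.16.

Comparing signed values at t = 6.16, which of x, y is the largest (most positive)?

largest component: y

t=0.000: state=(3.720, 1.930)
step 1 (dt=0.01): k1=(2.461, 4.054), k2=(2.437, 4.117), k3=(2.437, 4.118), k4=(2.412, 4.182); state += dt/6·(k1+2k2+2k3+k4)
t=0.010: state=(3.744, 1.971)
t=0.020: state=(3.768, 2.014)
t=0.030: state=(3.792, 2.057)
continuing one RK4 step at a time; state shown every 20 steps (Δt=0.2):
t=0.200: state=(4.070, 3.042)
t=0.400: state=(3.930, 4.902)
t=0.600: state=(3.156, 7.297)
t=0.800: state=(2.095, 9.201)
t=1.000: state=(1.248, 9.800)
t=1.200: state=(0.744, 9.302)
t=1.400: state=(0.474, 8.276)
t=1.600: state=(0.332, 7.116)
t=1.800: state=(0.256, 6.009)
t=2.000: state=(0.216, 5.025)
t=2.200: state=(0.197, 4.182)
t=2.400: state=(0.192, 3.473)
t=2.600: state=(0.197, 2.884)
t=2.800: state=(0.212, 2.400)
t=3.000: state=(0.237, 2.003)
t=3.200: state=(0.272, 1.681)
t=3.400: state=(0.321, 1.421)
t=3.600: state=(0.386, 1.212)
t=3.800: state=(0.472, 1.048)
t=4.000: state=(0.584, 0.921)
t=4.200: state=(0.729, 0.828)
t=4.400: state=(0.916, 0.766)
t=4.600: state=(1.155, 0.734)
t=4.800: state=(1.459, 0.738)
t=5.000: state=(1.839, 0.786)
t=5.200: state=(2.303, 0.900)
t=5.400: state=(2.844, 1.124)
t=5.600: state=(3.421, 1.546)
t=5.800: state=(3.914, 2.339)
t=6.000: state=(4.086, 3.760)
t=6.160: state=(3.799, 5.453)
compare at T: x=3.799, y=5.453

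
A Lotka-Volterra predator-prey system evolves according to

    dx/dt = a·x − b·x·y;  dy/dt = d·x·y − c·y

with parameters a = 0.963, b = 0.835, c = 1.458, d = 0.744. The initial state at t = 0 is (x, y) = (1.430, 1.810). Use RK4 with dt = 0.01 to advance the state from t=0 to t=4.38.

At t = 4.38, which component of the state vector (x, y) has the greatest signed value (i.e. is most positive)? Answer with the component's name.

t=0.000: state=(1.430, 1.810)
step 1 (dt=0.01): k1=(-0.784, -0.713), k2=(-0.778, -0.717), k3=(-0.778, -0.717), k4=(-0.771, -0.721); state += dt/6·(k1+2k2+2k3+k4)
t=0.010: state=(1.422, 1.803)
t=0.020: state=(1.415, 1.796)
t=0.030: state=(1.407, 1.788)
continuing one RK4 step at a time; state shown every 20 steps (Δt=0.2):
t=0.200: state=(1.298, 1.655)
t=0.400: state=(1.210, 1.490)
t=0.600: state=(1.160, 1.327)
t=0.800: state=(1.141, 1.176)
t=1.000: state=(1.150, 1.041)
t=1.200: state=(1.183, 0.925)
t=1.400: state=(1.240, 0.827)
t=1.600: state=(1.318, 0.748)
t=1.800: state=(1.418, 0.684)
t=2.000: state=(1.540, 0.637)
t=2.200: state=(1.684, 0.605)
t=2.400: state=(1.848, 0.587)
t=2.600: state=(2.032, 0.586)
t=2.800: state=(2.232, 0.601)
t=3.000: state=(2.442, 0.635)
t=3.200: state=(2.650, 0.693)
t=3.400: state=(2.843, 0.780)
t=3.600: state=(2.997, 0.900)
t=3.800: state=(3.087, 1.058)
t=4.000: state=(3.087, 1.253)
t=4.200: state=(2.982, 1.472)
t=4.380: state=(2.800, 1.669)
compare at T: x=2.800, y=1.669

largest component: x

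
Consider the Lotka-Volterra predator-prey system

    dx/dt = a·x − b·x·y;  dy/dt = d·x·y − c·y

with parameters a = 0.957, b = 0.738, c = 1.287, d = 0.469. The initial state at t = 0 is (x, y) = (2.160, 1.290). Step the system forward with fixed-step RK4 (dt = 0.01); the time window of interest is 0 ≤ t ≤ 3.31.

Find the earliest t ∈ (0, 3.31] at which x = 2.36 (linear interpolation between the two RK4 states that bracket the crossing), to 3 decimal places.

t=0.000: state=(2.160, 1.290)
step 1 (dt=0.01): k1=(0.011, -0.353), k2=(0.014, -0.353), k3=(0.014, -0.353), k4=(0.016, -0.352); state += dt/6·(k1+2k2+2k3+k4)
t=0.010: state=(2.160, 1.286)
t=0.020: state=(2.160, 1.283)
t=0.030: state=(2.161, 1.279)
continuing one RK4 step at a time; state shown every 20 steps (Δt=0.2):
t=0.200: state=(2.173, 1.222)
t=0.400: state=(2.208, 1.160)
t=0.600: state=(2.262, 1.105)
t=0.800: state=(2.335, 1.060)
t=0.850: state=(2.356, 1.050)
next step: t=0.860: state=(2.360, 1.048) — x has crossed 2.36
linear interpolation between t=0.850 (2.35580) and t=0.860 (2.36010) → t≈0.860

t = 0.860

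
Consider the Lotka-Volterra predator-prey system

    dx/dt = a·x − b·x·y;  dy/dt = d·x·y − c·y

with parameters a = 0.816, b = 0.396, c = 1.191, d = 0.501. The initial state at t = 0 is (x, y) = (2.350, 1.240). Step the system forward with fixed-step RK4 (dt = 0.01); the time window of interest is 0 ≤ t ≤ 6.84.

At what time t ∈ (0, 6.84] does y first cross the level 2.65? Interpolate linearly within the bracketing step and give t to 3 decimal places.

t = 2.184

t=0.000: state=(2.350, 1.240)
step 1 (dt=0.01): k1=(0.764, -0.017), k2=(0.765, -0.015), k3=(0.765, -0.015), k4=(0.766, -0.012); state += dt/6·(k1+2k2+2k3+k4)
t=0.010: state=(2.358, 1.240)
t=0.020: state=(2.365, 1.240)
t=0.030: state=(2.373, 1.240)
continuing one RK4 step at a time; state shown every 25 steps (Δt=0.25):
t=0.250: state=(2.548, 1.251)
t=0.500: state=(2.756, 1.295)
t=0.750: state=(2.962, 1.375)
t=1.000: state=(3.152, 1.498)
t=1.250: state=(3.306, 1.667)
t=1.500: state=(3.401, 1.886)
t=1.750: state=(3.417, 2.148)
t=2.000: state=(3.340, 2.437)
t=2.180: state=(3.227, 2.646)
next step: t=2.190: state=(3.220, 2.657) — y has crossed 2.65
linear interpolation between t=2.180 (2.64570) and t=2.190 (2.65695) → t≈2.184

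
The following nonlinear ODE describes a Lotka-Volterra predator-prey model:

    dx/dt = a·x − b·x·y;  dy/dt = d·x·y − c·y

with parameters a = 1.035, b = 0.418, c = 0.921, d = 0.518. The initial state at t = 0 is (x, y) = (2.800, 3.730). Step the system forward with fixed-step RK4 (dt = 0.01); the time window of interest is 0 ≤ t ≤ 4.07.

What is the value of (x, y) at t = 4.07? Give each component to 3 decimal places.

(x, y) = (1.460, 1.251)

t=0.000: state=(2.800, 3.730)
step 1 (dt=0.01): k1=(-1.468, 1.975), k2=(-1.475, 1.966), k3=(-1.475, 1.966), k4=(-1.483, 1.956); state += dt/6·(k1+2k2+2k3+k4)
t=0.010: state=(2.785, 3.750)
t=0.020: state=(2.770, 3.769)
t=0.030: state=(2.755, 3.788)
continuing one RK4 step at a time; state shown every 20 steps (Δt=0.2):
t=0.200: state=(2.483, 4.080)
t=0.400: state=(2.148, 4.314)
t=0.600: state=(1.833, 4.409)
t=0.800: state=(1.561, 4.370)
t=1.000: state=(1.340, 4.222)
t=1.200: state=(1.168, 3.998)
t=1.400: state=(1.040, 3.727)
t=1.600: state=(0.948, 3.435)
t=1.800: state=(0.886, 3.141)
t=2.000: state=(0.848, 2.858)
t=2.200: state=(0.831, 2.593)
t=2.400: state=(0.831, 2.350)
t=2.600: state=(0.848, 2.132)
t=2.800: state=(0.880, 1.939)
t=3.000: state=(0.927, 1.771)
t=3.200: state=(0.989, 1.627)
t=3.400: state=(1.068, 1.505)
t=3.600: state=(1.163, 1.405)
t=3.800: state=(1.276, 1.326)
t=4.000: state=(1.409, 1.267)
t=4.070: state=(1.460, 1.251)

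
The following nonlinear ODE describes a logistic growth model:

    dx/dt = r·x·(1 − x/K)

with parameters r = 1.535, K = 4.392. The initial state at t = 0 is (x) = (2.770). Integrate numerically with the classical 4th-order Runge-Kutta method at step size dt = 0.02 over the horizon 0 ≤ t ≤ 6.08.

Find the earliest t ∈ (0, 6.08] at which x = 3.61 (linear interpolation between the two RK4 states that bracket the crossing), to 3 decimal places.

t=0.000: state=(2.770)
step 1 (dt=0.02): k1=(1.570), k2=(1.564), k3=(1.564), k4=(1.557); state += dt/6·(k1+2k2+2k3+k4)
t=0.020: state=(2.801)
t=0.040: state=(2.832)
t=0.060: state=(2.863)
continuing one RK4 step at a time; state shown every 10 steps (Δt=0.2):
t=0.200: state=(3.070)
t=0.400: state=(3.335)
t=0.600: state=(3.562)
t=0.640: state=(3.602)
next step: t=0.660: state=(3.622) — x has crossed 3.61
linear interpolation between t=0.640 (3.60224) and t=0.660 (3.62193) → t≈0.648

t = 0.648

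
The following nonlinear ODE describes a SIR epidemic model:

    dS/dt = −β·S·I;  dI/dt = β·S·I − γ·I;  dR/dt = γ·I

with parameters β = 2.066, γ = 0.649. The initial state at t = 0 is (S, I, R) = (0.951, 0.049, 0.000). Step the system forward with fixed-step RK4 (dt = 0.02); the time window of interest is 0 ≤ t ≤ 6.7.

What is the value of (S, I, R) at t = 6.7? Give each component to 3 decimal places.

(S, I, R) = (0.059, 0.069, 0.872)

t=0.000: state=(0.951, 0.049, 0.000)
step 1 (dt=0.02): k1=(-0.096, 0.064, 0.032), k2=(-0.097, 0.065, 0.032), k3=(-0.097, 0.065, 0.032), k4=(-0.099, 0.066, 0.033); state += dt/6·(k1+2k2+2k3+k4)
t=0.020: state=(0.949, 0.050, 0.001)
t=0.040: state=(0.947, 0.052, 0.001)
t=0.060: state=(0.945, 0.053, 0.002)
continuing one RK4 step at a time; state shown every 25 steps (Δt=0.5):
t=0.500: state=(0.886, 0.092, 0.022)
t=1.000: state=(0.780, 0.157, 0.062)
t=1.500: state=(0.637, 0.237, 0.126)
t=2.000: state=(0.480, 0.305, 0.215)
t=2.500: state=(0.343, 0.337, 0.320)
t=3.000: state=(0.243, 0.328, 0.429)
t=3.500: state=(0.176, 0.294, 0.530)
t=4.000: state=(0.133, 0.249, 0.618)
t=4.500: state=(0.105, 0.203, 0.692)
t=5.000: state=(0.087, 0.162, 0.751)
t=5.500: state=(0.075, 0.127, 0.798)
t=6.000: state=(0.067, 0.099, 0.834)
t=6.500: state=(0.061, 0.076, 0.862)
t=6.700: state=(0.059, 0.069, 0.872)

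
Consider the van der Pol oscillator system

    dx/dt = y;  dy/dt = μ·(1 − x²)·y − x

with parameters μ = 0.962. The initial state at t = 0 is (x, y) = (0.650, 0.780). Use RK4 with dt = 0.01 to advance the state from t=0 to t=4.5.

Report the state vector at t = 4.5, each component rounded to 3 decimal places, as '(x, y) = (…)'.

t=0.000: state=(0.650, 0.780)
step 1 (dt=0.01): k1=(0.780, -0.217), k2=(0.779, -0.225), k3=(0.779, -0.225), k4=(0.778, -0.233); state += dt/6·(k1+2k2+2k3+k4)
t=0.010: state=(0.658, 0.778)
t=0.020: state=(0.666, 0.775)
t=0.030: state=(0.673, 0.773)
continuing one RK4 step at a time; state shown every 20 steps (Δt=0.2):
t=0.200: state=(0.799, 0.703)
t=0.400: state=(0.927, 0.561)
t=0.600: state=(1.020, 0.370)
t=0.800: state=(1.073, 0.155)
t=1.000: state=(1.082, -0.063)
t=1.200: state=(1.049, -0.272)
t=1.400: state=(0.974, -0.473)
t=1.600: state=(0.859, -0.675)
t=1.800: state=(0.703, -0.890)
t=2.000: state=(0.501, -1.134)
t=2.200: state=(0.247, -1.419)
t=2.400: state=(-0.069, -1.737)
t=2.600: state=(-0.446, -2.021)
t=2.800: state=(-0.864, -2.114)
t=3.000: state=(-1.267, -1.842)
t=3.200: state=(-1.579, -1.246)
t=3.400: state=(-1.762, -0.594)
t=3.600: state=(-1.827, -0.094)
t=3.800: state=(-1.811, 0.235)
t=4.000: state=(-1.741, 0.446)
t=4.200: state=(-1.636, 0.597)
t=4.400: state=(-1.504, 0.725)
t=4.500: state=(-1.428, 0.788)

(x, y) = (-1.428, 0.788)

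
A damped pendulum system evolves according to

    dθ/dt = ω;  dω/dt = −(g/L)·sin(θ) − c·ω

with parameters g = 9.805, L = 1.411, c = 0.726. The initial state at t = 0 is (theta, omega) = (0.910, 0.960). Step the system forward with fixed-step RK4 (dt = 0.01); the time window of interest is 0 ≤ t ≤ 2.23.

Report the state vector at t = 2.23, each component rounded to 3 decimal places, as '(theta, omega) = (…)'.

(theta, omega) = (0.163, 1.055)

t=0.000: state=(0.910, 0.960)
step 1 (dt=0.01): k1=(0.960, -6.183), k2=(0.929, -6.181), k3=(0.929, -6.181), k4=(0.898, -6.178); state += dt/6·(k1+2k2+2k3+k4)
t=0.010: state=(0.919, 0.898)
t=0.020: state=(0.928, 0.836)
t=0.030: state=(0.936, 0.775)
continuing one RK4 step at a time; state shown every 10 steps (Δt=0.1):
t=0.100: state=(0.975, 0.348)
t=0.200: state=(0.981, -0.234)
t=0.300: state=(0.930, -0.766)
t=0.400: state=(0.830, -1.230)
t=0.500: state=(0.687, -1.606)
t=0.600: state=(0.512, -1.872)
t=0.700: state=(0.317, -2.010)
t=0.800: state=(0.115, -2.012)
t=0.900: state=(-0.081, -1.881)
t=1.000: state=(-0.258, -1.634)
t=1.100: state=(-0.405, -1.300)
t=1.200: state=(-0.516, -0.909)
t=1.300: state=(-0.586, -0.492)
t=1.400: state=(-0.614, -0.077)
t=1.500: state=(-0.602, 0.313)
t=1.600: state=(-0.553, 0.658)
t=1.700: state=(-0.473, 0.942)
t=1.800: state=(-0.367, 1.150)
t=1.900: state=(-0.245, 1.272)
t=2.000: state=(-0.116, 1.302)
t=2.100: state=(0.012, 1.245)
t=2.200: state=(0.130, 1.109)
t=2.230: state=(0.163, 1.055)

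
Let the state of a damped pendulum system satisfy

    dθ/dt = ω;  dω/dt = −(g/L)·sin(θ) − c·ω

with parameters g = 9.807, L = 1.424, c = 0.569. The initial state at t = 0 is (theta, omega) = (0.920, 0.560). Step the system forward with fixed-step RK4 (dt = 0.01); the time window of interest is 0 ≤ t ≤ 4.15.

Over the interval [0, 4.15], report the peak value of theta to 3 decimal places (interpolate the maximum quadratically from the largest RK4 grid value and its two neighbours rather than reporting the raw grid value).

t=0.000: state=(0.920, 0.560)
step 1 (dt=0.01): k1=(0.560, -5.798), k2=(0.531, -5.793), k3=(0.531, -5.792), k4=(0.502, -5.787); state += dt/6·(k1+2k2+2k3+k4)
t=0.010: state=(0.925, 0.502)
t=0.020: state=(0.930, 0.444)
t=0.030: state=(0.934, 0.387)
continuing one RK4 step at a time; state shown every 20 steps (Δt=0.2):
t=0.200: state=(0.919, -0.550)
t=0.400: state=(0.714, -1.449)
t=0.600: state=(0.365, -1.965)
t=0.800: state=(-0.037, -1.959)
t=1.000: state=(-0.386, -1.462)
t=1.200: state=(-0.602, -0.672)
t=1.400: state=(-0.651, 0.179)
t=1.600: state=(-0.539, 0.901)
t=1.800: state=(-0.309, 1.344)
t=2.000: state=(-0.026, 1.414)
t=2.200: state=(0.232, 1.119)
t=2.400: state=(0.405, 0.578)
t=2.600: state=(0.458, -0.041)
t=2.800: state=(0.393, -0.585)
t=3.000: state=(0.238, -0.931)
t=3.200: state=(0.039, -1.009)
t=3.400: state=(-0.148, -0.824)
t=3.600: state=(-0.278, -0.451)
t=3.800: state=(-0.324, -0.007)
t=4.000: state=(-0.284, 0.391)
t=4.150: state=(-0.208, 0.602)
largest grid value and its neighbours: theta(0.090)=0.94710, theta(0.100)=0.94727, theta(0.110)=0.94688
parabola through these three points peaks at t≈0.098 with theta≈0.94728

max theta = 0.947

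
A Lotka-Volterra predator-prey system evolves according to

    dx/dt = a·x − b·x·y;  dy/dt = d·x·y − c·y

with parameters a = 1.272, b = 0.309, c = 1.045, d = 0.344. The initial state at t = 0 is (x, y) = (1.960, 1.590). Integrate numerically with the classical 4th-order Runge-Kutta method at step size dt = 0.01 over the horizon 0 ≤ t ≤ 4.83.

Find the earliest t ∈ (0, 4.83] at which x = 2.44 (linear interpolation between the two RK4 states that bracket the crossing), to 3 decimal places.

t = 0.273

t=0.000: state=(1.960, 1.590)
step 1 (dt=0.01): k1=(1.530, -0.590), k2=(1.538, -0.584), k3=(1.538, -0.584), k4=(1.546, -0.579); state += dt/6·(k1+2k2+2k3+k4)
t=0.010: state=(1.975, 1.584)
t=0.020: state=(1.991, 1.578)
t=0.030: state=(2.007, 1.573)
continuing one RK4 step at a time; state shown every 20 steps (Δt=0.2):
t=0.200: state=(2.299, 1.493)
t=0.270: state=(2.433, 1.469)
next step: t=0.280: state=(2.453, 1.466) — x has crossed 2.44
linear interpolation between t=0.270 (2.43344) and t=0.280 (2.45344) → t≈0.273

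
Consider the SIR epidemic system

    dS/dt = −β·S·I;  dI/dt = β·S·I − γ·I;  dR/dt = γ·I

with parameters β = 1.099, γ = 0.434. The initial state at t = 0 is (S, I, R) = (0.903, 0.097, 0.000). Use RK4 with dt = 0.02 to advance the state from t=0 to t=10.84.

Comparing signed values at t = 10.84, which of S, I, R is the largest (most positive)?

largest component: R

t=0.000: state=(0.903, 0.097, 0.000)
step 1 (dt=0.02): k1=(-0.096, 0.054, 0.042), k2=(-0.097, 0.054, 0.042), k3=(-0.097, 0.054, 0.042), k4=(-0.097, 0.055, 0.043); state += dt/6·(k1+2k2+2k3+k4)
t=0.020: state=(0.901, 0.098, 0.001)
t=0.040: state=(0.899, 0.099, 0.002)
t=0.060: state=(0.897, 0.100, 0.003)
continuing one RK4 step at a time; state shown every 25 steps (Δt=0.5):
t=0.500: state=(0.849, 0.126, 0.024)
t=1.000: state=(0.785, 0.160, 0.055)
t=1.500: state=(0.713, 0.194, 0.093)
t=2.000: state=(0.635, 0.226, 0.139)
t=2.500: state=(0.557, 0.252, 0.191)
t=3.000: state=(0.482, 0.270, 0.248)
t=3.500: state=(0.414, 0.278, 0.308)
t=4.000: state=(0.356, 0.276, 0.368)
t=4.500: state=(0.306, 0.267, 0.427)
t=5.000: state=(0.266, 0.251, 0.483)
t=5.500: state=(0.233, 0.232, 0.536)
t=6.000: state=(0.206, 0.210, 0.584)
t=6.500: state=(0.185, 0.188, 0.627)
t=7.000: state=(0.167, 0.167, 0.666)
t=7.500: state=(0.154, 0.147, 0.700)
t=8.000: state=(0.142, 0.128, 0.729)
t=8.500: state=(0.133, 0.111, 0.755)
t=9.000: state=(0.126, 0.096, 0.778)
t=9.500: state=(0.120, 0.083, 0.797)
t=10.000: state=(0.115, 0.071, 0.814)
t=10.500: state=(0.111, 0.061, 0.828)
t=10.840: state=(0.109, 0.055, 0.837)
compare at T: S=0.109, I=0.055, R=0.837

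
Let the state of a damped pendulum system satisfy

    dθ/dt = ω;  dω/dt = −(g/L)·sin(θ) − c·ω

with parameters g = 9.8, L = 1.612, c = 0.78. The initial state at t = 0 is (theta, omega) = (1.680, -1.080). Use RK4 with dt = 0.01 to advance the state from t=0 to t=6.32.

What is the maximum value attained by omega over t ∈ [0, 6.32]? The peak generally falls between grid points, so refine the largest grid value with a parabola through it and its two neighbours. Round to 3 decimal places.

max omega = 1.774

t=0.000: state=(1.680, -1.080)
step 1 (dt=0.01): k1=(-1.080, -5.201), k2=(-1.106, -5.184), k3=(-1.106, -5.184), k4=(-1.132, -5.167); state += dt/6·(k1+2k2+2k3+k4)
t=0.010: state=(1.669, -1.132)
t=0.020: state=(1.657, -1.183)
t=0.030: state=(1.645, -1.235)
continuing one RK4 step at a time; state shown every 25 steps (Δt=0.25):
t=0.250: state=(1.257, -2.254)
t=0.500: state=(0.593, -2.940)
t=0.750: state=(-0.134, -2.704)
t=1.000: state=(-0.689, -1.641)
t=1.250: state=(-0.934, -0.322)
t=1.500: state=(-0.864, 0.835)
t=1.750: state=(-0.550, 1.591)
t=2.000: state=(-0.118, 1.753)
t=2.250: state=(0.276, 1.313)
t=2.500: state=(0.510, 0.527)
t=2.750: state=(0.538, -0.277)
t=3.000: state=(0.390, -0.858)
t=3.250: state=(0.141, -1.067)
t=3.500: state=(-0.111, -0.888)
t=3.750: state=(-0.281, -0.446)
t=4.000: state=(-0.328, 0.062)
t=4.250: state=(-0.259, 0.461)
t=4.500: state=(-0.117, 0.639)
t=4.750: state=(0.040, 0.573)
t=5.000: state=(0.155, 0.328)
t=5.250: state=(0.198, 0.018)
t=5.500: state=(0.168, -0.243)
t=5.750: state=(0.087, -0.378)
t=6.000: state=(-0.008, -0.363)
t=6.250: state=(-0.084, -0.229)
t=6.320: state=(-0.099, -0.179)
largest grid value and its neighbours: omega(1.930)=1.77379, omega(1.940)=1.77398, omega(1.950)=1.77313
parabola through these three points peaks at t≈1.937 with omega≈1.77403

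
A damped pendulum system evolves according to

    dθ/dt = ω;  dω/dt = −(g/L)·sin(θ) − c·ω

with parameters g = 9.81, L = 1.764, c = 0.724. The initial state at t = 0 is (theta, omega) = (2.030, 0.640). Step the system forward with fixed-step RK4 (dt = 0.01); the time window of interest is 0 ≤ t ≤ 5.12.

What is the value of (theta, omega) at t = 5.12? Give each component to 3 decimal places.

t=0.000: state=(2.030, 0.640)
step 1 (dt=0.01): k1=(0.640, -5.448), k2=(0.613, -5.421), k3=(0.613, -5.421), k4=(0.586, -5.394); state += dt/6·(k1+2k2+2k3+k4)
t=0.010: state=(2.036, 0.586)
t=0.020: state=(2.042, 0.532)
t=0.030: state=(2.047, 0.479)
continuing one RK4 step at a time; state shown every 20 steps (Δt=0.2):
t=0.200: state=(2.055, -0.360)
t=0.400: state=(1.893, -1.258)
t=0.600: state=(1.555, -2.105)
t=0.800: state=(1.059, -2.812)
t=1.000: state=(0.456, -3.133)
t=1.200: state=(-0.153, -2.852)
t=1.400: state=(-0.649, -2.049)
t=1.600: state=(-0.957, -1.016)
t=1.800: state=(-1.057, 0.006)
t=2.000: state=(-0.964, 0.889)
t=2.200: state=(-0.716, 1.544)
t=2.400: state=(-0.369, 1.869)
t=2.600: state=(0.005, 1.797)
t=2.800: state=(0.327, 1.374)
t=3.000: state=(0.540, 0.742)
t=3.200: state=(0.621, 0.064)
t=3.400: state=(0.571, -0.534)
t=3.600: state=(0.419, -0.958)
t=3.800: state=(0.204, -1.146)
t=4.000: state=(-0.023, -1.081)
t=4.200: state=(-0.214, -0.806)
t=4.400: state=(-0.337, -0.408)
t=4.600: state=(-0.376, 0.016)
t=4.800: state=(-0.335, 0.379)
t=5.000: state=(-0.232, 0.620)
t=5.120: state=(-0.153, 0.691)

(theta, omega) = (-0.153, 0.691)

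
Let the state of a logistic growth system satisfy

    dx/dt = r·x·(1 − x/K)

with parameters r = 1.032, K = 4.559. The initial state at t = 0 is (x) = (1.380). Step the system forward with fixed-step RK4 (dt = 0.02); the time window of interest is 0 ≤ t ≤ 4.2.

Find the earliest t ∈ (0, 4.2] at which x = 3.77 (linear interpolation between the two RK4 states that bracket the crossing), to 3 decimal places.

t=0.000: state=(1.380)
step 1 (dt=0.02): k1=(0.993), k2=(0.997), k3=(0.997), k4=(1.001); state += dt/6·(k1+2k2+2k3+k4)
t=0.020: state=(1.400)
t=0.040: state=(1.420)
t=0.060: state=(1.440)
continuing one RK4 step at a time; state shown every 10 steps (Δt=0.2):
t=0.200: state=(1.586)
t=0.400: state=(1.806)
t=0.600: state=(2.035)
t=0.800: state=(2.269)
t=1.000: state=(2.504)
t=1.200: state=(2.734)
t=1.400: state=(2.954)
t=1.600: state=(3.162)
t=1.800: state=(3.354)
t=2.000: state=(3.527)
t=2.200: state=(3.683)
t=2.320: state=(3.767)
next step: t=2.340: state=(3.781) — x has crossed 3.77
linear interpolation between t=2.320 (3.76719) and t=2.340 (3.78060) → t≈2.324

t = 2.324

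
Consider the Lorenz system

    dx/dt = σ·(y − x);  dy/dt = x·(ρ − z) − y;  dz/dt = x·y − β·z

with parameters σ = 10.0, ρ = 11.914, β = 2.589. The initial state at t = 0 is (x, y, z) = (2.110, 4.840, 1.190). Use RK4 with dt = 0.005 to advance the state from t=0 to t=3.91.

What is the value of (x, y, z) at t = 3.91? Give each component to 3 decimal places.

(x, y, z) = (4.134, 4.056, 10.121)

t=0.000: state=(2.110, 4.840, 1.190)
step 1 (dt=0.005): k1=(27.300, 17.788, 7.131), k2=(27.062, 18.436, 7.513), k3=(27.084, 18.426, 7.511), k4=(26.867, 19.063, 7.897); state += dt/6·(k1+2k2+2k3+k4)
t=0.005: state=(2.245, 4.932, 1.228)
t=0.010: state=(2.379, 5.031, 1.269)
t=0.015: state=(2.511, 5.135, 1.314)
continuing one RK4 step at a time; state shown every 40 steps (Δt=0.2):
t=0.200: state=(7.887, 10.992, 7.619)
t=0.400: state=(8.210, 4.814, 17.822)
t=0.600: state=(2.190, 0.616, 12.090)
t=0.800: state=(1.009, 1.019, 7.354)
t=1.000: state=(1.614, 2.212, 4.696)
t=1.200: state=(3.717, 5.334, 4.370)
t=1.400: state=(7.756, 9.543, 10.060)
t=1.600: state=(7.060, 4.738, 15.703)
t=1.800: state=(3.095, 2.025, 11.480)
t=2.000: state=(2.509, 2.805, 7.761)
t=2.200: state=(3.987, 5.163, 6.620)
t=2.400: state=(6.779, 8.020, 9.946)
t=2.600: state=(6.886, 5.671, 14.128)
t=2.800: state=(4.171, 3.205, 11.853)
t=3.000: state=(3.497, 3.708, 8.932)
t=3.200: state=(4.709, 5.633, 8.298)
t=3.400: state=(6.519, 7.102, 10.936)
t=3.600: state=(6.151, 5.306, 13.010)
t=3.800: state=(4.480, 3.924, 11.317)
t=3.910: state=(4.134, 4.056, 10.121)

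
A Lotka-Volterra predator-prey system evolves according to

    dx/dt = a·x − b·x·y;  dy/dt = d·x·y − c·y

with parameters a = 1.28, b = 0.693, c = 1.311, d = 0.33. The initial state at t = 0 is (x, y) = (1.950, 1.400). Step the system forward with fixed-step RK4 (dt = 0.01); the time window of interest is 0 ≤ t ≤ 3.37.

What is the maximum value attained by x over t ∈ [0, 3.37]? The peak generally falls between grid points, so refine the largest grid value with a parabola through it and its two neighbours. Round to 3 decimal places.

max x = 7.366

t=0.000: state=(1.950, 1.400)
step 1 (dt=0.01): k1=(0.604, -0.934), k2=(0.611, -0.930), k3=(0.611, -0.930), k4=(0.619, -0.925); state += dt/6·(k1+2k2+2k3+k4)
t=0.010: state=(1.956, 1.391)
t=0.020: state=(1.962, 1.381)
t=0.030: state=(1.969, 1.372)
continuing one RK4 step at a time; state shown every 20 steps (Δt=0.2):
t=0.200: state=(2.100, 1.231)
t=0.400: state=(2.310, 1.095)
t=0.600: state=(2.583, 0.990)
t=0.800: state=(2.926, 0.913)
t=1.000: state=(3.343, 0.863)
t=1.200: state=(3.838, 0.841)
t=1.400: state=(4.411, 0.849)
t=1.600: state=(5.052, 0.893)
t=1.800: state=(5.735, 0.980)
t=2.000: state=(6.407, 1.126)
t=2.200: state=(6.979, 1.349)
t=2.400: state=(7.323, 1.667)
t=2.600: state=(7.303, 2.083)
t=2.800: state=(6.840, 2.561)
t=3.000: state=(5.997, 3.015)
t=3.200: state=(4.979, 3.333)
t=3.370: state=(4.146, 3.444)
largest grid value and its neighbours: x(2.480)=7.36525, x(2.490)=7.36600, x(2.500)=7.36570
parabola through these three points peaks at t≈2.492 with x≈7.36602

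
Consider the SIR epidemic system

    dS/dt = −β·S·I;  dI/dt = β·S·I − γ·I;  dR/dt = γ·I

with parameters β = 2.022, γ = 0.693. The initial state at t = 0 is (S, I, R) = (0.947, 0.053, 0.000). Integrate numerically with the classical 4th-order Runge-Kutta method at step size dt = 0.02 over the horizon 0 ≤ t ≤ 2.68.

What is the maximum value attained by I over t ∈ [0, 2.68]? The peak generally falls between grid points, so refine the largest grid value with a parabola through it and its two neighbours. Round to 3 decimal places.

max I = 0.309

t=0.000: state=(0.947, 0.053, 0.000)
step 1 (dt=0.02): k1=(-0.101, 0.065, 0.037), k2=(-0.103, 0.065, 0.037), k3=(-0.103, 0.065, 0.037), k4=(-0.104, 0.066, 0.038); state += dt/6·(k1+2k2+2k3+k4)
t=0.020: state=(0.945, 0.054, 0.001)
t=0.040: state=(0.943, 0.056, 0.002)
t=0.060: state=(0.941, 0.057, 0.002)
continuing one RK4 step at a time; state shown every 5 steps (Δt=0.1):
t=0.100: state=(0.936, 0.060, 0.004)
t=0.200: state=(0.924, 0.067, 0.008)
t=0.300: state=(0.911, 0.076, 0.013)
t=0.400: state=(0.896, 0.085, 0.019)
t=0.500: state=(0.880, 0.095, 0.025)
t=0.600: state=(0.863, 0.105, 0.032)
t=0.700: state=(0.844, 0.117, 0.040)
t=0.800: state=(0.823, 0.129, 0.048)
t=0.900: state=(0.801, 0.142, 0.058)
t=1.000: state=(0.777, 0.155, 0.068)
t=1.100: state=(0.752, 0.169, 0.079)
t=1.200: state=(0.726, 0.183, 0.091)
t=1.300: state=(0.698, 0.197, 0.104)
t=1.400: state=(0.670, 0.211, 0.119)
t=1.500: state=(0.641, 0.225, 0.134)
t=1.600: state=(0.612, 0.239, 0.150)
t=1.700: state=(0.582, 0.251, 0.167)
t=1.800: state=(0.553, 0.263, 0.185)
t=1.900: state=(0.523, 0.273, 0.203)
t=2.000: state=(0.495, 0.283, 0.222)
t=2.100: state=(0.467, 0.291, 0.242)
t=2.200: state=(0.440, 0.297, 0.263)
t=2.300: state=(0.414, 0.302, 0.284)
t=2.400: state=(0.389, 0.306, 0.305)
t=2.500: state=(0.366, 0.308, 0.326)
t=2.600: state=(0.344, 0.309, 0.347)
t=2.680: state=(0.327, 0.309, 0.364)
largest grid value and its neighbours: I(2.580)=0.30889, I(2.600)=0.30893, I(2.620)=0.30892
parabola through these three points peaks at t≈2.605 with I≈0.30893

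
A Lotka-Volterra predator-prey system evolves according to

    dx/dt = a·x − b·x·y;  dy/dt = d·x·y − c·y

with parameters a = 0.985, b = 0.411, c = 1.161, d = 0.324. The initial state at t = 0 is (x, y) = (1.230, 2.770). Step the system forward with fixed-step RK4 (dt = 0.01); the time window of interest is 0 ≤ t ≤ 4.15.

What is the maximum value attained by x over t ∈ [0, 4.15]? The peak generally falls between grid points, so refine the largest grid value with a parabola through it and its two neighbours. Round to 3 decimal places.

t=0.000: state=(1.230, 2.770)
step 1 (dt=0.01): k1=(-0.189, -2.112), k2=(-0.183, -2.105), k3=(-0.183, -2.105), k4=(-0.178, -2.098); state += dt/6·(k1+2k2+2k3+k4)
t=0.010: state=(1.228, 2.749)
t=0.020: state=(1.226, 2.728)
t=0.030: state=(1.225, 2.707)
continuing one RK4 step at a time; state shown every 20 steps (Δt=0.2):
t=0.200: state=(1.213, 2.376)
t=0.400: state=(1.232, 2.039)
t=0.600: state=(1.284, 1.753)
t=0.800: state=(1.368, 1.515)
t=1.000: state=(1.483, 1.317)
t=1.200: state=(1.632, 1.155)
t=1.400: state=(1.818, 1.023)
t=1.600: state=(2.044, 0.919)
t=1.800: state=(2.316, 0.839)
t=2.000: state=(2.639, 0.781)
t=2.200: state=(3.019, 0.743)
t=2.400: state=(3.461, 0.727)
t=2.600: state=(3.970, 0.733)
t=2.800: state=(4.547, 0.765)
t=3.000: state=(5.186, 0.831)
t=3.200: state=(5.874, 0.943)
t=3.400: state=(6.575, 1.119)
t=3.600: state=(7.228, 1.388)
t=3.800: state=(7.733, 1.789)
t=4.000: state=(7.950, 2.362)
t=4.150: state=(7.837, 2.915)
largest grid value and its neighbours: x(4.000)=7.95037, x(4.010)=7.95097, x(4.020)=7.95045
parabola through these three points peaks at t≈4.010 with x≈7.95097

max x = 7.951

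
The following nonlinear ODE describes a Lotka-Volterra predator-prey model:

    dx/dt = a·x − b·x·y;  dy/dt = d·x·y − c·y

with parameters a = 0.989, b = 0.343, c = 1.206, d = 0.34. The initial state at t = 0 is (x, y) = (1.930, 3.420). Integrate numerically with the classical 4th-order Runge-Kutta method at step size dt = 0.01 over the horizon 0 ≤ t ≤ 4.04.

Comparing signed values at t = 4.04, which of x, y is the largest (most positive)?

largest component: x

t=0.000: state=(1.930, 3.420)
step 1 (dt=0.01): k1=(-0.355, -1.880), k2=(-0.349, -1.877), k3=(-0.349, -1.877), k4=(-0.342, -1.874); state += dt/6·(k1+2k2+2k3+k4)
t=0.010: state=(1.927, 3.401)
t=0.020: state=(1.923, 3.383)
t=0.030: state=(1.920, 3.364)
continuing one RK4 step at a time; state shown every 20 steps (Δt=0.2):
t=0.200: state=(1.884, 3.058)
t=0.400: state=(1.883, 2.730)
t=0.600: state=(1.922, 2.441)
t=0.800: state=(1.999, 2.191)
t=1.000: state=(2.112, 1.979)
t=1.200: state=(2.261, 1.804)
t=1.400: state=(2.447, 1.663)
t=1.600: state=(2.671, 1.555)
t=1.800: state=(2.934, 1.477)
t=2.000: state=(3.237, 1.432)
t=2.200: state=(3.578, 1.418)
t=2.400: state=(3.955, 1.439)
t=2.600: state=(4.359, 1.500)
t=2.800: state=(4.777, 1.607)
t=3.000: state=(5.186, 1.772)
t=3.200: state=(5.555, 2.007)
t=3.400: state=(5.838, 2.324)
t=3.600: state=(5.985, 2.732)
t=3.800: state=(5.949, 3.224)
t=4.000: state=(5.705, 3.769)
t=4.040: state=(5.632, 3.880)
compare at T: x=5.632, y=3.880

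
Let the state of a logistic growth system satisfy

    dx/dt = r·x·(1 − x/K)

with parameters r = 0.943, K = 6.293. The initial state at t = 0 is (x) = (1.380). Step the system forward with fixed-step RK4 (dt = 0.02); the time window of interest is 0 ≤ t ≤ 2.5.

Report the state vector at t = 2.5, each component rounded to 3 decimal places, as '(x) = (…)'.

t=0.000: state=(1.380)
step 1 (dt=0.02): k1=(1.016), k2=(1.021), k3=(1.021), k4=(1.027); state += dt/6·(k1+2k2+2k3+k4)
t=0.020: state=(1.400)
t=0.040: state=(1.421)
t=0.060: state=(1.442)
continuing one RK4 step at a time; state shown every 5 steps (Δt=0.1):
t=0.100: state=(1.484)
t=0.200: state=(1.594)
t=0.300: state=(1.709)
t=0.400: state=(1.829)
t=0.500: state=(1.953)
t=0.600: state=(2.083)
t=0.700: state=(2.216)
t=0.800: state=(2.353)
t=0.900: state=(2.494)
t=1.000: state=(2.637)
t=1.100: state=(2.782)
t=1.200: state=(2.929)
t=1.300: state=(3.077)
t=1.400: state=(3.226)
t=1.500: state=(3.374)
t=1.600: state=(3.521)
t=1.700: state=(3.666)
t=1.800: state=(3.809)
t=1.900: state=(3.949)
t=2.000: state=(4.086)
t=2.100: state=(4.220)
t=2.200: state=(4.348)
t=2.300: state=(4.473)
t=2.400: state=(4.592)
t=2.500: state=(4.707)

(x) = (4.707)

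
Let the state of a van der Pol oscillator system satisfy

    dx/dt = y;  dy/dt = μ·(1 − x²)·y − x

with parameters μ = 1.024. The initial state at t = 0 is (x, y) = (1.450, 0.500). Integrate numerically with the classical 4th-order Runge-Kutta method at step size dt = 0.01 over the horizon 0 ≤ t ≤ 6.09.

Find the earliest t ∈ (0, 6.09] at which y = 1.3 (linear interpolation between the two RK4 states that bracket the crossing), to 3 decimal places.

t=0.000: state=(1.450, 0.500)
step 1 (dt=0.01): k1=(0.500, -2.014), k2=(0.490, -2.009), k3=(0.490, -2.009), k4=(0.480, -2.004); state += dt/6·(k1+2k2+2k3+k4)
t=0.010: state=(1.455, 0.480)
t=0.020: state=(1.460, 0.460)
t=0.030: state=(1.464, 0.440)
continuing one RK4 step at a time; state shown every 20 steps (Δt=0.2):
t=0.200: state=(1.512, 0.127)
t=0.400: state=(1.506, -0.168)
t=0.600: state=(1.449, -0.395)
t=0.800: state=(1.351, -0.579)
t=1.000: state=(1.218, -0.748)
t=1.200: state=(1.051, -0.926)
t=1.400: state=(0.845, -1.137)
t=1.600: state=(0.592, -1.406)
t=1.800: state=(0.278, -1.752)
t=2.000: state=(-0.113, -2.163)
t=2.200: state=(-0.583, -2.508)
t=2.400: state=(-1.092, -2.485)
t=2.600: state=(-1.537, -1.881)
t=2.800: state=(-1.825, -1.001)
t=3.000: state=(-1.950, -0.294)
t=3.200: state=(-1.962, 0.133)
t=3.400: state=(-1.909, 0.373)
t=3.600: state=(-1.819, 0.518)
t=3.800: state=(-1.704, 0.624)
t=4.000: state=(-1.570, 0.720)
t=4.200: state=(-1.416, 0.825)
t=4.400: state=(-1.239, 0.952)
t=4.600: state=(-1.032, 1.118)
t=4.760: state=(-0.840, 1.292)
next step: t=4.770: state=(-0.827, 1.304) — y has crossed 1.3
linear interpolation between t=4.760 (1.29153) and t=4.770 (1.30392) → t≈4.767

t = 4.767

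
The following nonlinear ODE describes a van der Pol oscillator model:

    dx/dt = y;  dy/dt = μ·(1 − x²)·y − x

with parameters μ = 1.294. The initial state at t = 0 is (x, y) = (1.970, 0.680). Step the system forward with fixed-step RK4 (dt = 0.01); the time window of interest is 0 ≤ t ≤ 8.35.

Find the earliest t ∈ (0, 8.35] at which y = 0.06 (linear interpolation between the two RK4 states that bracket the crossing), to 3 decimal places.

t=0.000: state=(1.970, 0.680)
step 1 (dt=0.01): k1=(0.680, -4.505), k2=(0.657, -4.436), k3=(0.658, -4.437), k4=(0.636, -4.368); state += dt/6·(k1+2k2+2k3+k4)
t=0.010: state=(1.977, 0.636)
t=0.020: state=(1.983, 0.593)
t=0.030: state=(1.988, 0.551)
t=0.180: state=(2.032, 0.076)
next step: t=0.190: state=(2.033, 0.053) — y has crossed 0.06
linear interpolation between t=0.180 (0.07638) and t=0.190 (0.05343) → t≈0.187

t = 0.187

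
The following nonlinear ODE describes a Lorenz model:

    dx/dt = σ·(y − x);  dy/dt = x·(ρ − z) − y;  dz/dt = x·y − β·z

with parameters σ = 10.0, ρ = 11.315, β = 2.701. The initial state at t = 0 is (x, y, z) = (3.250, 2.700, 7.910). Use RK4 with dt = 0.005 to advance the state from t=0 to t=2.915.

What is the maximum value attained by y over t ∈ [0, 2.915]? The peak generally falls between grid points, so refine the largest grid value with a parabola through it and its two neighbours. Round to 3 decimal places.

t=0.000: state=(3.250, 2.700, 7.910)
step 1 (dt=0.005): k1=(-5.500, 8.366, -12.590), k2=(-5.153, 8.400, -12.474), k3=(-5.161, 8.402, -12.472), k4=(-4.822, 8.437, -12.356); state += dt/6·(k1+2k2+2k3+k4)
t=0.005: state=(3.224, 2.742, 7.848)
t=0.010: state=(3.202, 2.784, 7.786)
t=0.015: state=(3.182, 2.827, 7.726)
continuing one RK4 step at a time; state shown every 20 steps (Δt=0.1):
t=0.100: state=(3.234, 3.635, 6.917)
t=0.200: state=(3.918, 4.847, 6.605)
t=0.300: state=(5.028, 6.278, 7.243)
t=0.400: state=(6.278, 7.427, 8.998)
t=0.500: state=(7.082, 7.425, 11.346)
t=0.600: state=(6.856, 6.094, 12.872)
t=0.700: state=(5.777, 4.533, 12.747)
t=0.800: state=(4.628, 3.661, 11.548)
t=0.900: state=(3.929, 3.506, 10.120)
t=1.000: state=(3.761, 3.832, 8.938)
t=1.100: state=(4.035, 4.493, 8.233)
t=1.200: state=(4.641, 5.371, 8.163)
t=1.300: state=(5.431, 6.236, 8.818)
t=1.400: state=(6.138, 6.685, 10.062)
t=1.500: state=(6.415, 6.392, 11.339)
t=1.600: state=(6.101, 5.539, 11.951)
t=1.700: state=(5.422, 4.699, 11.689)
t=1.800: state=(4.777, 4.251, 10.891)
t=1.900: state=(4.417, 4.229, 9.995)
t=2.000: state=(4.396, 4.534, 9.304)
t=2.100: state=(4.665, 5.049, 8.999)
t=2.200: state=(5.122, 5.624, 9.167)
t=2.300: state=(5.608, 6.045, 9.765)
t=2.400: state=(5.927, 6.100, 10.558)
t=2.500: state=(5.927, 5.757, 11.163)
t=2.600: state=(5.627, 5.230, 11.304)
t=2.700: state=(5.208, 4.802, 10.995)
t=2.800: state=(4.872, 4.625, 10.454)
t=2.900: state=(4.732, 4.702, 9.926)
t=2.915: state=(4.730, 4.732, 9.860)
largest grid value and its neighbours: y(0.445)=7.61215, y(0.450)=7.61466, y(0.455)=7.61331
parabola through these three points peaks at t≈0.451 with y≈7.61470

max y = 7.615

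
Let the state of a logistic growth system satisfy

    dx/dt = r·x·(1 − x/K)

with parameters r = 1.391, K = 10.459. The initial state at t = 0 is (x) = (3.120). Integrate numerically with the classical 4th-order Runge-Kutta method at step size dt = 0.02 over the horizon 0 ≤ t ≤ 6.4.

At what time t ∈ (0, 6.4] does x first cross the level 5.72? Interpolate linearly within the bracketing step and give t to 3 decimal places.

t = 0.750

t=0.000: state=(3.120)
step 1 (dt=0.02): k1=(3.045), k2=(3.062), k3=(3.062), k4=(3.079); state += dt/6·(k1+2k2+2k3+k4)
t=0.020: state=(3.181)
t=0.040: state=(3.243)
t=0.060: state=(3.306)
continuing one RK4 step at a time; state shown every 25 steps (Δt=0.5):
t=0.500: state=(4.812)
t=0.740: state=(5.683)
next step: t=0.760: state=(5.755) — x has crossed 5.72
linear interpolation between t=0.740 (5.68325) and t=0.760 (5.75535) → t≈0.750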